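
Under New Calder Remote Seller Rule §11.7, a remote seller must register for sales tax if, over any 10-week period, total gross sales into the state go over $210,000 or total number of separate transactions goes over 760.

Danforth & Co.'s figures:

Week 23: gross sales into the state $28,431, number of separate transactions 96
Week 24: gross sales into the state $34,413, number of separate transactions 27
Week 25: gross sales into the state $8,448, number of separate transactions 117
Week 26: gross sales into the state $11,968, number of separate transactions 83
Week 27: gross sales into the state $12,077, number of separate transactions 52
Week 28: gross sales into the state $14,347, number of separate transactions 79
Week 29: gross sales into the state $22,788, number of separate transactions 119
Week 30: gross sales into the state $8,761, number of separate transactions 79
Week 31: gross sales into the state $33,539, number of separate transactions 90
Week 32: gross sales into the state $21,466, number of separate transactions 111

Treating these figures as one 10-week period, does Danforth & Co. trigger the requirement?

Yes

Total gross sales into the state: $28,431 + $34,413 + $8,448 + $11,968 + $12,077 + $14,347 + $22,788 + $8,761 + $33,539 + $21,466 = $196,238 (≤ $210,000).
Total number of separate transactions: 96 + 27 + 117 + 83 + 52 + 79 + 119 + 79 + 90 + 111 = 853 (> 760).
The test is 'or': at least one threshold is exceeded.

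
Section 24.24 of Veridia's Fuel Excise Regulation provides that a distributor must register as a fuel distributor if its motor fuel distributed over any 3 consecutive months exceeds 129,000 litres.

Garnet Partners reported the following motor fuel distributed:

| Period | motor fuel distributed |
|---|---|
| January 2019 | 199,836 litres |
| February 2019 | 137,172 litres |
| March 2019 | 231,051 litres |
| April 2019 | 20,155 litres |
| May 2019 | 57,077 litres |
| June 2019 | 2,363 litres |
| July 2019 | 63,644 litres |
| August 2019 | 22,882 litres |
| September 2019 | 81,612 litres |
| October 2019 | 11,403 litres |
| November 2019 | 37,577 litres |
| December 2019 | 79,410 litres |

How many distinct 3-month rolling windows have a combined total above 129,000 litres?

5

January 2019–March 2019: 199,836 litres + 137,172 litres + 231,051 litres = 568,059 litres (over)
February 2019–April 2019: 137,172 litres + 231,051 litres + 20,155 litres = 388,378 litres (over)
March 2019–May 2019: 231,051 litres + 20,155 litres + 57,077 litres = 308,283 litres (over)
April 2019–June 2019: 20,155 litres + 57,077 litres + 2,363 litres = 79,595 litres (under)
May 2019–July 2019: 57,077 litres + 2,363 litres + 63,644 litres = 123,084 litres (under)
June 2019–August 2019: 2,363 litres + 63,644 litres + 22,882 litres = 88,889 litres (under)
July 2019–September 2019: 63,644 litres + 22,882 litres + 81,612 litres = 168,138 litres (over)
August 2019–October 2019: 22,882 litres + 81,612 litres + 11,403 litres = 115,897 litres (under)
September 2019–November 2019: 81,612 litres + 11,403 litres + 37,577 litres = 130,592 litres (over)
October 2019–December 2019: 11,403 litres + 37,577 litres + 79,410 litres = 128,390 litres (under)
5 windows exceed the threshold.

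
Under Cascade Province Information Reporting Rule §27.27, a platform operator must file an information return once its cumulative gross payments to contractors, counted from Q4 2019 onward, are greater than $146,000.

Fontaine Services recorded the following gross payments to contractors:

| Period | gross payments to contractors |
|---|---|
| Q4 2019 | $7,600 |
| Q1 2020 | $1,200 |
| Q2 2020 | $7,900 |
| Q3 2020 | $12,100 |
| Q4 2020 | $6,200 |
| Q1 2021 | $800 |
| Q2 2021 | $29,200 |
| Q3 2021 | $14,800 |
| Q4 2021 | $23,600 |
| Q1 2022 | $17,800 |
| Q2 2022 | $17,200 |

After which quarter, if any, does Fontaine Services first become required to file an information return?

Not triggered

Through Q4 2019: $7,600
Through Q1 2020: $8,800
Through Q2 2020: $16,700
Through Q3 2020: $28,800
Through Q4 2020: $35,000
Through Q1 2021: $35,800
Through Q2 2021: $65,000
Through Q3 2021: $79,800
Through Q4 2021: $103,400
Through Q1 2022: $121,200
Through Q2 2022: $138,400
Final cumulative total $138,400 ≤ $146,000; the threshold is never exceeded.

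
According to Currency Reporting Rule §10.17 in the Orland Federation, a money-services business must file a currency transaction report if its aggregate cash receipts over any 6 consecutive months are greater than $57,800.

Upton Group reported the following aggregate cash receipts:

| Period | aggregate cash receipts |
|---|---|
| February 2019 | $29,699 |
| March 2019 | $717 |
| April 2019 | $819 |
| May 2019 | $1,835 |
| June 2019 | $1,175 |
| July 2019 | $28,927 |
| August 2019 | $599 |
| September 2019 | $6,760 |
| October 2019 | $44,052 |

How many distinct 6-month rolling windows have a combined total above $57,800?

2

February 2019–July 2019: $29,699 + $717 + $819 + $1,835 + $1,175 + $28,927 = $63,172 (over)
March 2019–August 2019: $717 + $819 + $1,835 + $1,175 + $28,927 + $599 = $34,072 (under)
April 2019–September 2019: $819 + $1,835 + $1,175 + $28,927 + $599 + $6,760 = $40,115 (under)
May 2019–October 2019: $1,835 + $1,175 + $28,927 + $599 + $6,760 + $44,052 = $83,348 (over)
2 windows exceed the threshold.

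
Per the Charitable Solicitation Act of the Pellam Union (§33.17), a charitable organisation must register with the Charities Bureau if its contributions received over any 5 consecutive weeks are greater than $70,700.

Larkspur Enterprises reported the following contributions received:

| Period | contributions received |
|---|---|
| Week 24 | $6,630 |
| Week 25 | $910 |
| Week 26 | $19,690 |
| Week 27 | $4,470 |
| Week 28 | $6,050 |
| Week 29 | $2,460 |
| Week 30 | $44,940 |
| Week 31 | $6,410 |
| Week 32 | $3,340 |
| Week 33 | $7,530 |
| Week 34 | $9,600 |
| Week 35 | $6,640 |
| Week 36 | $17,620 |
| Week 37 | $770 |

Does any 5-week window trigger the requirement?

Yes

Week 24–Week 28: $6,630 + $910 + $19,690 + $4,470 + $6,050 = $37,750 (under)
Week 25–Week 29: $910 + $19,690 + $4,470 + $6,050 + $2,460 = $33,580 (under)
Week 26–Week 30: $19,690 + $4,470 + $6,050 + $2,460 + $44,940 = $77,610 (over)
Week 27–Week 31: $4,470 + $6,050 + $2,460 + $44,940 + $6,410 = $64,330 (under)
Week 28–Week 32: $6,050 + $2,460 + $44,940 + $6,410 + $3,340 = $63,200 (under)
Week 29–Week 33: $2,460 + $44,940 + $6,410 + $3,340 + $7,530 = $64,680 (under)
Week 30–Week 34: $44,940 + $6,410 + $3,340 + $7,530 + $9,600 = $71,820 (over)
Week 31–Week 35: $6,410 + $3,340 + $7,530 + $9,600 + $6,640 = $33,520 (under)
Week 32–Week 36: $3,340 + $7,530 + $9,600 + $6,640 + $17,620 = $44,730 (under)
Week 33–Week 37: $7,530 + $9,600 + $6,640 + $17,620 + $770 = $42,160 (under)
At least one window exceeds $70,700.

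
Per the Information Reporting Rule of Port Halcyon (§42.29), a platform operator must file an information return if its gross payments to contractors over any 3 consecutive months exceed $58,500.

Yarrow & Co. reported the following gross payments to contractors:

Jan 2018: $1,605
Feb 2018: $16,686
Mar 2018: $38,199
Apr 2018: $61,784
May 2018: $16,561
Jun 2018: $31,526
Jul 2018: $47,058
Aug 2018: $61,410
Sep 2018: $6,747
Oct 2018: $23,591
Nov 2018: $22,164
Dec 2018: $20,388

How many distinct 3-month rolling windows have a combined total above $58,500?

Jan 2018–Mar 2018: $1,605 + $16,686 + $38,199 = $56,490 (under)
Feb 2018–Apr 2018: $16,686 + $38,199 + $61,784 = $116,669 (over)
Mar 2018–May 2018: $38,199 + $61,784 + $16,561 = $116,544 (over)
Apr 2018–Jun 2018: $61,784 + $16,561 + $31,526 = $109,871 (over)
May 2018–Jul 2018: $16,561 + $31,526 + $47,058 = $95,145 (over)
Jun 2018–Aug 2018: $31,526 + $47,058 + $61,410 = $139,994 (over)
Jul 2018–Sep 2018: $47,058 + $61,410 + $6,747 = $115,215 (over)
Aug 2018–Oct 2018: $61,410 + $6,747 + $23,591 = $91,748 (over)
Sep 2018–Nov 2018: $6,747 + $23,591 + $22,164 = $52,502 (under)
Oct 2018–Dec 2018: $23,591 + $22,164 + $20,388 = $66,143 (over)
8 windows exceed the threshold.

8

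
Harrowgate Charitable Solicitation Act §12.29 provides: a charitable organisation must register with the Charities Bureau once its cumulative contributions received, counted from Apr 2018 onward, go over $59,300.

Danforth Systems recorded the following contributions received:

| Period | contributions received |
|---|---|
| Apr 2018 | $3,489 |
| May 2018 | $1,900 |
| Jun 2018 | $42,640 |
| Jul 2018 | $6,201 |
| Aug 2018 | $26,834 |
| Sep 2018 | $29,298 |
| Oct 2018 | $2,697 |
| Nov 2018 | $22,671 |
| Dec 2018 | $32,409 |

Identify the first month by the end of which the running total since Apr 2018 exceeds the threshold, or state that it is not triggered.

Through Apr 2018: $3,489
Through May 2018: $5,389
Through Jun 2018: $48,029
Through Jul 2018: $54,230
Through Aug 2018: $81,064 ← exceeds threshold

Aug 2018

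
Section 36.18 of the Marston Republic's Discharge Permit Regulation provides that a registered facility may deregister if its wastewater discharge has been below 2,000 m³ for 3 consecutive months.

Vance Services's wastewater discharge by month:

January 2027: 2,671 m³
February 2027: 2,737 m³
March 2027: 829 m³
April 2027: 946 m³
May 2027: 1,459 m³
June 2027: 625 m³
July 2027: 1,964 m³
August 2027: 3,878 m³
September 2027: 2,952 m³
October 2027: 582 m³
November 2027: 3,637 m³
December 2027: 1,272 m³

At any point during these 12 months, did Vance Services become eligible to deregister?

Months below 2,000 m³: March 2027, April 2027, May 2027, June 2027, July 2027, October 2027, December 2027.
Longest run of consecutive months below the threshold: 5.
5 ≥ 3, so Vance Services became eligible.

Yes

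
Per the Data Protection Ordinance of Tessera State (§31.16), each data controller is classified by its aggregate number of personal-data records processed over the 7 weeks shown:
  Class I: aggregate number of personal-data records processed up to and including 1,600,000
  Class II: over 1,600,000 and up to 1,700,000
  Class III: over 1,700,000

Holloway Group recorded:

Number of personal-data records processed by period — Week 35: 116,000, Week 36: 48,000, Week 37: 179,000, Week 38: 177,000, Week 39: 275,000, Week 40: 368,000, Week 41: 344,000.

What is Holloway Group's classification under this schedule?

Class I

Aggregate number of personal-data records processed: 116,000 + 48,000 + 179,000 + 177,000 + 275,000 + 368,000 + 344,000 = 1,507,000.
1,507,000 ≤ 1,600,000, so Class I applies.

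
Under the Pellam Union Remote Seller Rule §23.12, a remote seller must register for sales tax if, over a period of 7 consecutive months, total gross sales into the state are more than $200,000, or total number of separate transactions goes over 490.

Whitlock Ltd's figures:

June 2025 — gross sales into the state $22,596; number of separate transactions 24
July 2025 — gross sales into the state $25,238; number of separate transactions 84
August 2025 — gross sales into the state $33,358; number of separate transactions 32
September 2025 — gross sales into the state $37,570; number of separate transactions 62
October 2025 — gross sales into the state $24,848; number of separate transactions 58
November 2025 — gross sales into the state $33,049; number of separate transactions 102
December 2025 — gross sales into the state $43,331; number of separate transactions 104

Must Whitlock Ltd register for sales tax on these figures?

Yes

Total gross sales into the state: $22,596 + $25,238 + $33,358 + $37,570 + $24,848 + $33,049 + $43,331 = $219,990 (> $200,000).
Total number of separate transactions: 24 + 84 + 32 + 62 + 58 + 102 + 104 = 466 (≤ 490).
The test is 'or': at least one threshold is exceeded.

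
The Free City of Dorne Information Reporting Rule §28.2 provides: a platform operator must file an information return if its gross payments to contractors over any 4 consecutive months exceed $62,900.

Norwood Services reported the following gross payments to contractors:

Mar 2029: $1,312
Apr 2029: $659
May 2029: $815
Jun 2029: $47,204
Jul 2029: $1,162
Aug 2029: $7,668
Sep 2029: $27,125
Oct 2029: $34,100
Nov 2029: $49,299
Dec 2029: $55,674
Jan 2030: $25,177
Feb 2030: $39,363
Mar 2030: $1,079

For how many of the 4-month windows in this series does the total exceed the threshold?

7

Mar 2029–Jun 2029: $1,312 + $659 + $815 + $47,204 = $49,990 (under)
Apr 2029–Jul 2029: $659 + $815 + $47,204 + $1,162 = $49,840 (under)
May 2029–Aug 2029: $815 + $47,204 + $1,162 + $7,668 = $56,849 (under)
Jun 2029–Sep 2029: $47,204 + $1,162 + $7,668 + $27,125 = $83,159 (over)
Jul 2029–Oct 2029: $1,162 + $7,668 + $27,125 + $34,100 = $70,055 (over)
Aug 2029–Nov 2029: $7,668 + $27,125 + $34,100 + $49,299 = $118,192 (over)
Sep 2029–Dec 2029: $27,125 + $34,100 + $49,299 + $55,674 = $166,198 (over)
Oct 2029–Jan 2030: $34,100 + $49,299 + $55,674 + $25,177 = $164,250 (over)
Nov 2029–Feb 2030: $49,299 + $55,674 + $25,177 + $39,363 = $169,513 (over)
Dec 2029–Mar 2030: $55,674 + $25,177 + $39,363 + $1,079 = $121,293 (over)
7 windows exceed the threshold.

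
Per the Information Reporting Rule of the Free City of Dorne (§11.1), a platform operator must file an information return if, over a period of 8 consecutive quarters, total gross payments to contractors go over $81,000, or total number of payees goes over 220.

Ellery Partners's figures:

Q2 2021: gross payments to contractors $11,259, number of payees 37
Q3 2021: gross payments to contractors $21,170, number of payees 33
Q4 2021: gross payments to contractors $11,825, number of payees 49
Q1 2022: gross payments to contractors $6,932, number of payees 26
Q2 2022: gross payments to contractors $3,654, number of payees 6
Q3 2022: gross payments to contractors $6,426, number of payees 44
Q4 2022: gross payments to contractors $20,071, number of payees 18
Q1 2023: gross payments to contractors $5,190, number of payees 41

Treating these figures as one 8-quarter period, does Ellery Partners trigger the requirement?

Total gross payments to contractors: $11,259 + $21,170 + $11,825 + $6,932 + $3,654 + $6,426 + $20,071 + $5,190 = $86,527 (> $81,000).
Total number of payees: 37 + 33 + 49 + 26 + 6 + 44 + 18 + 41 = 254 (> 220).
The test is 'or': at least one threshold is exceeded.

Yes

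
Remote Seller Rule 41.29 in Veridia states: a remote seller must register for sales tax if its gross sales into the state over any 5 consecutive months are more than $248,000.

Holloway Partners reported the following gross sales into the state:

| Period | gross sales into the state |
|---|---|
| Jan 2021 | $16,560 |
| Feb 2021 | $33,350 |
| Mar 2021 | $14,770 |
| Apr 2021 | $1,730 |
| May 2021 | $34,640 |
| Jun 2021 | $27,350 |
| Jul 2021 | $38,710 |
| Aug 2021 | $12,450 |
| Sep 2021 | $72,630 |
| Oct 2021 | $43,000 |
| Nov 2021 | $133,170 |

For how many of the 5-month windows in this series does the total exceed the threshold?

Jan 2021–May 2021: $16,560 + $33,350 + $14,770 + $1,730 + $34,640 = $101,050 (under)
Feb 2021–Jun 2021: $33,350 + $14,770 + $1,730 + $34,640 + $27,350 = $111,840 (under)
Mar 2021–Jul 2021: $14,770 + $1,730 + $34,640 + $27,350 + $38,710 = $117,200 (under)
Apr 2021–Aug 2021: $1,730 + $34,640 + $27,350 + $38,710 + $12,450 = $114,880 (under)
May 2021–Sep 2021: $34,640 + $27,350 + $38,710 + $12,450 + $72,630 = $185,780 (under)
Jun 2021–Oct 2021: $27,350 + $38,710 + $12,450 + $72,630 + $43,000 = $194,140 (under)
Jul 2021–Nov 2021: $38,710 + $12,450 + $72,630 + $43,000 + $133,170 = $299,960 (over)
1 window exceeds the threshold.

1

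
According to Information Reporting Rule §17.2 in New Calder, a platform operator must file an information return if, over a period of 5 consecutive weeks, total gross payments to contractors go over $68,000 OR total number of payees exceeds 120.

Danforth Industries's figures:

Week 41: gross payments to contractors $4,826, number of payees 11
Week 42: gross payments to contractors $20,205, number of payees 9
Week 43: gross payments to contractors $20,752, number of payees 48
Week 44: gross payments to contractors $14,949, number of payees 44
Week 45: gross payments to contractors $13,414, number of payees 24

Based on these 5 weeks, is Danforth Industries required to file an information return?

Yes

Total gross payments to contractors: $4,826 + $20,205 + $20,752 + $14,949 + $13,414 = $74,146 (> $68,000).
Total number of payees: 11 + 9 + 48 + 44 + 24 = 136 (> 120).
The test is 'or': at least one threshold is exceeded.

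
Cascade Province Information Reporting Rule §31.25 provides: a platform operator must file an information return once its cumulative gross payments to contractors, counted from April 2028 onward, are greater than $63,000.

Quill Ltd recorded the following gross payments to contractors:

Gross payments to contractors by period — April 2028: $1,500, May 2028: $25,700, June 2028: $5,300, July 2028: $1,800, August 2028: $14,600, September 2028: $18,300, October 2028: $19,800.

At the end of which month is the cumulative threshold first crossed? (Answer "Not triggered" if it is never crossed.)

Through April 2028: $1,500
Through May 2028: $27,200
Through June 2028: $32,500
Through July 2028: $34,300
Through August 2028: $48,900
Through September 2028: $67,200 ← exceeds threshold

September 2028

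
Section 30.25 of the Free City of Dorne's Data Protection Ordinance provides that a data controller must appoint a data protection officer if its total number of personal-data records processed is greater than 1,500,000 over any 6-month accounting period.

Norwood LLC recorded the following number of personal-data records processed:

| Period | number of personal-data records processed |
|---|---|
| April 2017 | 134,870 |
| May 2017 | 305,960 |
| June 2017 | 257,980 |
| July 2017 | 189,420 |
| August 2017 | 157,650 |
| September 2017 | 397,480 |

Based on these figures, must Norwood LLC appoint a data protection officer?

No

Total number of personal-data records processed: 134,870 + 305,960 + 257,980 + 189,420 + 157,650 + 397,480 = 1,443,360.
1,443,360 ≤ 1,500,000, so the threshold is not exceeded.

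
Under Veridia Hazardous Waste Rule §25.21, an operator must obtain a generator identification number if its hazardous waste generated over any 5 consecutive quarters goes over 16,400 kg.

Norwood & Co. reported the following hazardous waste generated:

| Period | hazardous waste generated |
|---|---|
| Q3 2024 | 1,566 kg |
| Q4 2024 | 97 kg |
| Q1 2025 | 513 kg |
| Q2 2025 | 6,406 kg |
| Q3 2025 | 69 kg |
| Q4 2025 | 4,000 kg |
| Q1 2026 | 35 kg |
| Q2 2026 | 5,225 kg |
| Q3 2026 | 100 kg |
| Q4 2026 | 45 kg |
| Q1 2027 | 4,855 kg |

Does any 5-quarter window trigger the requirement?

No

Q3 2024–Q3 2025: 1,566 kg + 97 kg + 513 kg + 6,406 kg + 69 kg = 8,651 kg (under)
Q4 2024–Q4 2025: 97 kg + 513 kg + 6,406 kg + 69 kg + 4,000 kg = 11,085 kg (under)
Q1 2025–Q1 2026: 513 kg + 6,406 kg + 69 kg + 4,000 kg + 35 kg = 11,023 kg (under)
Q2 2025–Q2 2026: 6,406 kg + 69 kg + 4,000 kg + 35 kg + 5,225 kg = 15,735 kg (under)
Q3 2025–Q3 2026: 69 kg + 4,000 kg + 35 kg + 5,225 kg + 100 kg = 9,429 kg (under)
Q4 2025–Q4 2026: 4,000 kg + 35 kg + 5,225 kg + 100 kg + 45 kg = 9,405 kg (under)
Q1 2026–Q1 2027: 35 kg + 5,225 kg + 100 kg + 45 kg + 4,855 kg = 10,260 kg (under)
No window exceeds 16,400 kg.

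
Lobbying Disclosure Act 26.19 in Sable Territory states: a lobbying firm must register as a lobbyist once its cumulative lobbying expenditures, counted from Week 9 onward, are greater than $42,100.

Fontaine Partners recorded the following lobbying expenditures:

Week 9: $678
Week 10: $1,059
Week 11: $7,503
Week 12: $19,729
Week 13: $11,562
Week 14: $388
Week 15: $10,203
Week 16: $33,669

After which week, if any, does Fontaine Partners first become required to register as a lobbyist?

Through Week 9: $678
Through Week 10: $1,737
Through Week 11: $9,240
Through Week 12: $28,969
Through Week 13: $40,531
Through Week 14: $40,919
Through Week 15: $51,122 ← exceeds threshold

Week 15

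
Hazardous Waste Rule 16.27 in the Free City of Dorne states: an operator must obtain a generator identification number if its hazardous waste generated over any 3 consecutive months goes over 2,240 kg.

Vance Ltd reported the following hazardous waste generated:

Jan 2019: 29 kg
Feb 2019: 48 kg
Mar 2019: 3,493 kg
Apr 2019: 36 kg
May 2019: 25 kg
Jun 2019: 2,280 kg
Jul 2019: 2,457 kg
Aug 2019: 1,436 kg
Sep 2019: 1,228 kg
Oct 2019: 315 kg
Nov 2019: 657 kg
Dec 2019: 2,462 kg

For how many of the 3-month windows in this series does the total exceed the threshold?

Jan 2019–Mar 2019: 29 kg + 48 kg + 3,493 kg = 3,570 kg (over)
Feb 2019–Apr 2019: 48 kg + 3,493 kg + 36 kg = 3,577 kg (over)
Mar 2019–May 2019: 3,493 kg + 36 kg + 25 kg = 3,554 kg (over)
Apr 2019–Jun 2019: 36 kg + 25 kg + 2,280 kg = 2,341 kg (over)
May 2019–Jul 2019: 25 kg + 2,280 kg + 2,457 kg = 4,762 kg (over)
Jun 2019–Aug 2019: 2,280 kg + 2,457 kg + 1,436 kg = 6,173 kg (over)
Jul 2019–Sep 2019: 2,457 kg + 1,436 kg + 1,228 kg = 5,121 kg (over)
Aug 2019–Oct 2019: 1,436 kg + 1,228 kg + 315 kg = 2,979 kg (over)
Sep 2019–Nov 2019: 1,228 kg + 315 kg + 657 kg = 2,200 kg (under)
Oct 2019–Dec 2019: 315 kg + 657 kg + 2,462 kg = 3,434 kg (over)
9 windows exceed the threshold.

9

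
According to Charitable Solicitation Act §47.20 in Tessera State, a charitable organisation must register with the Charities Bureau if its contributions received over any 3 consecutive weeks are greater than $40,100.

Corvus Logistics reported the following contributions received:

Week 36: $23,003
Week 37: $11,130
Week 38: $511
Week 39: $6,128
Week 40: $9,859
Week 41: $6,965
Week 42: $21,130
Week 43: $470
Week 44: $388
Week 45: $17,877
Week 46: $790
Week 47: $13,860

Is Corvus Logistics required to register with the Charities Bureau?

Week 36–Week 38: $23,003 + $11,130 + $511 = $34,644 (under)
Week 37–Week 39: $11,130 + $511 + $6,128 = $17,769 (under)
Week 38–Week 40: $511 + $6,128 + $9,859 = $16,498 (under)
Week 39–Week 41: $6,128 + $9,859 + $6,965 = $22,952 (under)
Week 40–Week 42: $9,859 + $6,965 + $21,130 = $37,954 (under)
Week 41–Week 43: $6,965 + $21,130 + $470 = $28,565 (under)
Week 42–Week 44: $21,130 + $470 + $388 = $21,988 (under)
Week 43–Week 45: $470 + $388 + $17,877 = $18,735 (under)
Week 44–Week 46: $388 + $17,877 + $790 = $19,055 (under)
Week 45–Week 47: $17,877 + $790 + $13,860 = $32,527 (under)
No window exceeds $40,100.

No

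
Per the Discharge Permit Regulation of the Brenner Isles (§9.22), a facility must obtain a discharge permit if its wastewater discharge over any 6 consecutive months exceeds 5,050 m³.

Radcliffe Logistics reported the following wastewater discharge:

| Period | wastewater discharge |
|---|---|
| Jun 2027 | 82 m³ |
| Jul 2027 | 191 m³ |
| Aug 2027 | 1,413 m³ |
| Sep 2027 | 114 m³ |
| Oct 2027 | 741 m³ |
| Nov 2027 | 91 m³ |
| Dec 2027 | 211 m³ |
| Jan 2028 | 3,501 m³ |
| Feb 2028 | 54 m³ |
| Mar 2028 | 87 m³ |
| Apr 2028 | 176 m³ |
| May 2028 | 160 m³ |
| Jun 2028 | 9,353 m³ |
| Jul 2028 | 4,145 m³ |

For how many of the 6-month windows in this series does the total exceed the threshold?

3

Jun 2027–Nov 2027: 82 m³ + 191 m³ + 1,413 m³ + 114 m³ + 741 m³ + 91 m³ = 2,632 m³ (under)
Jul 2027–Dec 2027: 191 m³ + 1,413 m³ + 114 m³ + 741 m³ + 91 m³ + 211 m³ = 2,761 m³ (under)
Aug 2027–Jan 2028: 1,413 m³ + 114 m³ + 741 m³ + 91 m³ + 211 m³ + 3,501 m³ = 6,071 m³ (over)
Sep 2027–Feb 2028: 114 m³ + 741 m³ + 91 m³ + 211 m³ + 3,501 m³ + 54 m³ = 4,712 m³ (under)
Oct 2027–Mar 2028: 741 m³ + 91 m³ + 211 m³ + 3,501 m³ + 54 m³ + 87 m³ = 4,685 m³ (under)
Nov 2027–Apr 2028: 91 m³ + 211 m³ + 3,501 m³ + 54 m³ + 87 m³ + 176 m³ = 4,120 m³ (under)
Dec 2027–May 2028: 211 m³ + 3,501 m³ + 54 m³ + 87 m³ + 176 m³ + 160 m³ = 4,189 m³ (under)
Jan 2028–Jun 2028: 3,501 m³ + 54 m³ + 87 m³ + 176 m³ + 160 m³ + 9,353 m³ = 13,331 m³ (over)
Feb 2028–Jul 2028: 54 m³ + 87 m³ + 176 m³ + 160 m³ + 9,353 m³ + 4,145 m³ = 13,975 m³ (over)
3 windows exceed the threshold.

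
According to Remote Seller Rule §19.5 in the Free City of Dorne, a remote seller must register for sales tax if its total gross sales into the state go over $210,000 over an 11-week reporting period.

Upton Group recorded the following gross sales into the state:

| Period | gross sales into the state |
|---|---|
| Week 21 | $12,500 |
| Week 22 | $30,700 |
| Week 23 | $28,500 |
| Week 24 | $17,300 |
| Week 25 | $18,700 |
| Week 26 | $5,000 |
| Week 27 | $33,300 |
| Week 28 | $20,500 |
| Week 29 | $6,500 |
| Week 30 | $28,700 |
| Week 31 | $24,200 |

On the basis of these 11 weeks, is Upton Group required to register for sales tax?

Yes

Total gross sales into the state: $12,500 + $30,700 + $28,500 + $17,300 + $18,700 + $5,000 + $33,300 + $20,500 + $6,500 + $28,700 + $24,200 = $225,900.
$225,900 > $210,000, so the threshold is exceeded.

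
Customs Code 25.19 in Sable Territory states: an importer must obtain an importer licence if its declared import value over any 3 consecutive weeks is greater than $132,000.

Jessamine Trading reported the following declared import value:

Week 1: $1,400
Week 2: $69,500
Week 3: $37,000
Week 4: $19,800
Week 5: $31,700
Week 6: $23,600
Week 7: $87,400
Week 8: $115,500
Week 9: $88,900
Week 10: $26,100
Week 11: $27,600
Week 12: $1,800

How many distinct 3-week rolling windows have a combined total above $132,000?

5

Week 1–Week 3: $1,400 + $69,500 + $37,000 = $107,900 (under)
Week 2–Week 4: $69,500 + $37,000 + $19,800 = $126,300 (under)
Week 3–Week 5: $37,000 + $19,800 + $31,700 = $88,500 (under)
Week 4–Week 6: $19,800 + $31,700 + $23,600 = $75,100 (under)
Week 5–Week 7: $31,700 + $23,600 + $87,400 = $142,700 (over)
Week 6–Week 8: $23,600 + $87,400 + $115,500 = $226,500 (over)
Week 7–Week 9: $87,400 + $115,500 + $88,900 = $291,800 (over)
Week 8–Week 10: $115,500 + $88,900 + $26,100 = $230,500 (over)
Week 9–Week 11: $88,900 + $26,100 + $27,600 = $142,600 (over)
Week 10–Week 12: $26,100 + $27,600 + $1,800 = $55,500 (under)
5 windows exceed the threshold.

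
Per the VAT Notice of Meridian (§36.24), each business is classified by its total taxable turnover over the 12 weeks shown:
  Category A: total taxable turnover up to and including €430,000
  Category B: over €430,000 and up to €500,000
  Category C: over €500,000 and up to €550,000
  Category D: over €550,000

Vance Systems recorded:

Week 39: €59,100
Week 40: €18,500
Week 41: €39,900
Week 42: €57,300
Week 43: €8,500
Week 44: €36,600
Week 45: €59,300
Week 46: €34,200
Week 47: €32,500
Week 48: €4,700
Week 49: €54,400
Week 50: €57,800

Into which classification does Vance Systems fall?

Total taxable turnover: €59,100 + €18,500 + €39,900 + €57,300 + €8,500 + €36,600 + €59,300 + €34,200 + €32,500 + €4,700 + €54,400 + €57,800 = €462,800.
€430,000 < €462,800 ≤ €500,000, so Category B applies.

Category B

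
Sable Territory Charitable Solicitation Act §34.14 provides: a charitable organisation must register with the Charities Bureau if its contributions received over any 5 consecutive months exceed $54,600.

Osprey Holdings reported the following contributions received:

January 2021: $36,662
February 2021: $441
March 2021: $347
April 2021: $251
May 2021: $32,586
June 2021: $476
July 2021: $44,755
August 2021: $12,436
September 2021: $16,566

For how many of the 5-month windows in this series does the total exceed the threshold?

4

January 2021–May 2021: $36,662 + $441 + $347 + $251 + $32,586 = $70,287 (over)
February 2021–June 2021: $441 + $347 + $251 + $32,586 + $476 = $34,101 (under)
March 2021–July 2021: $347 + $251 + $32,586 + $476 + $44,755 = $78,415 (over)
April 2021–August 2021: $251 + $32,586 + $476 + $44,755 + $12,436 = $90,504 (over)
May 2021–September 2021: $32,586 + $476 + $44,755 + $12,436 + $16,566 = $106,819 (over)
4 windows exceed the threshold.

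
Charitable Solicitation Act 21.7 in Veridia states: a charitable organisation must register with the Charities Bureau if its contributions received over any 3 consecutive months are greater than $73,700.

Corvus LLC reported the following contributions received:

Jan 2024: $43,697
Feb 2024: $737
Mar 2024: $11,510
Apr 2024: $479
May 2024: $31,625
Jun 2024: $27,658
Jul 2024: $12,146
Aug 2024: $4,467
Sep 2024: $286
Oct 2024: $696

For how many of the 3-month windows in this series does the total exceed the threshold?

Jan 2024–Mar 2024: $43,697 + $737 + $11,510 = $55,944 (under)
Feb 2024–Apr 2024: $737 + $11,510 + $479 = $12,726 (under)
Mar 2024–May 2024: $11,510 + $479 + $31,625 = $43,614 (under)
Apr 2024–Jun 2024: $479 + $31,625 + $27,658 = $59,762 (under)
May 2024–Jul 2024: $31,625 + $27,658 + $12,146 = $71,429 (under)
Jun 2024–Aug 2024: $27,658 + $12,146 + $4,467 = $44,271 (under)
Jul 2024–Sep 2024: $12,146 + $4,467 + $286 = $16,899 (under)
Aug 2024–Oct 2024: $4,467 + $286 + $696 = $5,449 (under)
0 windows exceed the threshold.

0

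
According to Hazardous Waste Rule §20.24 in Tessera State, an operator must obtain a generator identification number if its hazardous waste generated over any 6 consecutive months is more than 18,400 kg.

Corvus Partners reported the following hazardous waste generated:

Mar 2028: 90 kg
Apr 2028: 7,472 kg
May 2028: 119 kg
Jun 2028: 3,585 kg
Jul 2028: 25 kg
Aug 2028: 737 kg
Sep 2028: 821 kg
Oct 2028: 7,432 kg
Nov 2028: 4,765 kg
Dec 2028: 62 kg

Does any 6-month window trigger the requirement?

Mar 2028–Aug 2028: 90 kg + 7,472 kg + 119 kg + 3,585 kg + 25 kg + 737 kg = 12,028 kg (under)
Apr 2028–Sep 2028: 7,472 kg + 119 kg + 3,585 kg + 25 kg + 737 kg + 821 kg = 12,759 kg (under)
May 2028–Oct 2028: 119 kg + 3,585 kg + 25 kg + 737 kg + 821 kg + 7,432 kg = 12,719 kg (under)
Jun 2028–Nov 2028: 3,585 kg + 25 kg + 737 kg + 821 kg + 7,432 kg + 4,765 kg = 17,365 kg (under)
Jul 2028–Dec 2028: 25 kg + 737 kg + 821 kg + 7,432 kg + 4,765 kg + 62 kg = 13,842 kg (under)
No window exceeds 18,400 kg.

No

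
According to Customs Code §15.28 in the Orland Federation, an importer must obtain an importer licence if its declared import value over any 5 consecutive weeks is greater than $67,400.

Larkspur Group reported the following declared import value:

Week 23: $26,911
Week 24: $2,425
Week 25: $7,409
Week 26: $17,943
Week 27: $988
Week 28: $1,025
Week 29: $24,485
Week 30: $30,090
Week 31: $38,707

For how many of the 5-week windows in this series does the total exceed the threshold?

2

Week 23–Week 27: $26,911 + $2,425 + $7,409 + $17,943 + $988 = $55,676 (under)
Week 24–Week 28: $2,425 + $7,409 + $17,943 + $988 + $1,025 = $29,790 (under)
Week 25–Week 29: $7,409 + $17,943 + $988 + $1,025 + $24,485 = $51,850 (under)
Week 26–Week 30: $17,943 + $988 + $1,025 + $24,485 + $30,090 = $74,531 (over)
Week 27–Week 31: $988 + $1,025 + $24,485 + $30,090 + $38,707 = $95,295 (over)
2 windows exceed the threshold.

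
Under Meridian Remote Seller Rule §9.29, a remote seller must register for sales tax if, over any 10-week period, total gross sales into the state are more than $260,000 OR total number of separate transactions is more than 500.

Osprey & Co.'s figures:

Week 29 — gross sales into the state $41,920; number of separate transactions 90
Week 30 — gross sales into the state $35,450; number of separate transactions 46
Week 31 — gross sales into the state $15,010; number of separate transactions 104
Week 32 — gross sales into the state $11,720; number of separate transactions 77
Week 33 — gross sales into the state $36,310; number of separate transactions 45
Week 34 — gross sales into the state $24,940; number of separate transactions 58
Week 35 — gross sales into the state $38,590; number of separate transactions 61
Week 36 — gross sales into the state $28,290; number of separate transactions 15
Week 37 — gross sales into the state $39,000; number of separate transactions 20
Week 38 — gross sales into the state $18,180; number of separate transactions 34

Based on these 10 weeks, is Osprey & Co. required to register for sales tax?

Total gross sales into the state: $41,920 + $35,450 + $15,010 + $11,720 + $36,310 + $24,940 + $38,590 + $28,290 + $39,000 + $18,180 = $289,410 (> $260,000).
Total number of separate transactions: 90 + 46 + 104 + 77 + 45 + 58 + 61 + 15 + 20 + 34 = 550 (> 500).
The test is 'or': at least one threshold is exceeded.

Yes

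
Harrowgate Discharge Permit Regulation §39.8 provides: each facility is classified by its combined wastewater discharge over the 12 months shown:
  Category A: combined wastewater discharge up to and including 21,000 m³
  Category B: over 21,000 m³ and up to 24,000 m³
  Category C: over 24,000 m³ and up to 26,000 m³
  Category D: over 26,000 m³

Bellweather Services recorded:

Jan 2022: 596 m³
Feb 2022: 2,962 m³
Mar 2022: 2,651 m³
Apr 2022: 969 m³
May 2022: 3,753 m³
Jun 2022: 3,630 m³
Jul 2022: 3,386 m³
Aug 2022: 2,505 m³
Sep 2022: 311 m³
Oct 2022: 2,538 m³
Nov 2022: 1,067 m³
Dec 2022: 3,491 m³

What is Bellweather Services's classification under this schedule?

Combined wastewater discharge: 596 m³ + 2,962 m³ + 2,651 m³ + 969 m³ + 3,753 m³ + 3,630 m³ + 3,386 m³ + 2,505 m³ + 311 m³ + 2,538 m³ + 1,067 m³ + 3,491 m³ = 27,859 m³.
27,859 m³ > 26,000 m³, so Category D applies.

Category D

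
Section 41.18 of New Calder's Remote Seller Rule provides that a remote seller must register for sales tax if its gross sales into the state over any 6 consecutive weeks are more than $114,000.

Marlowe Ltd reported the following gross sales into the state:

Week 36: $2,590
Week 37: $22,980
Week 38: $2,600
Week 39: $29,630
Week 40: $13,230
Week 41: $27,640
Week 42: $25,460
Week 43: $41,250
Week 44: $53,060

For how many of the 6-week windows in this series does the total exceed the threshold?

Week 36–Week 41: $2,590 + $22,980 + $2,600 + $29,630 + $13,230 + $27,640 = $98,670 (under)
Week 37–Week 42: $22,980 + $2,600 + $29,630 + $13,230 + $27,640 + $25,460 = $121,540 (over)
Week 38–Week 43: $2,600 + $29,630 + $13,230 + $27,640 + $25,460 + $41,250 = $139,810 (over)
Week 39–Week 44: $29,630 + $13,230 + $27,640 + $25,460 + $41,250 + $53,060 = $190,270 (over)
3 windows exceed the threshold.

3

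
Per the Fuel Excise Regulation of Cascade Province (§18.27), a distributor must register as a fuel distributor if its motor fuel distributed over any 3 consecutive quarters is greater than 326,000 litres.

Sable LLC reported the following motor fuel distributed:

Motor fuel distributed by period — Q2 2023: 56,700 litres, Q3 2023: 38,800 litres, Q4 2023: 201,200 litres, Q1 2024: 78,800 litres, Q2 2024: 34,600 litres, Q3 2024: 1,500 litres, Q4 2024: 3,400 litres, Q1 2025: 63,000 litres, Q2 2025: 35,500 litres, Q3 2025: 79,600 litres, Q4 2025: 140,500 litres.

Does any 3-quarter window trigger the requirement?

Q2 2023–Q4 2023: 56,700 litres + 38,800 litres + 201,200 litres = 296,700 litres (under)
Q3 2023–Q1 2024: 38,800 litres + 201,200 litres + 78,800 litres = 318,800 litres (under)
Q4 2023–Q2 2024: 201,200 litres + 78,800 litres + 34,600 litres = 314,600 litres (under)
Q1 2024–Q3 2024: 78,800 litres + 34,600 litres + 1,500 litres = 114,900 litres (under)
Q2 2024–Q4 2024: 34,600 litres + 1,500 litres + 3,400 litres = 39,500 litres (under)
Q3 2024–Q1 2025: 1,500 litres + 3,400 litres + 63,000 litres = 67,900 litres (under)
Q4 2024–Q2 2025: 3,400 litres + 63,000 litres + 35,500 litres = 101,900 litres (under)
Q1 2025–Q3 2025: 63,000 litres + 35,500 litres + 79,600 litres = 178,100 litres (under)
Q2 2025–Q4 2025: 35,500 litres + 79,600 litres + 140,500 litres = 255,600 litres (under)
No window exceeds 326,000 litres.

No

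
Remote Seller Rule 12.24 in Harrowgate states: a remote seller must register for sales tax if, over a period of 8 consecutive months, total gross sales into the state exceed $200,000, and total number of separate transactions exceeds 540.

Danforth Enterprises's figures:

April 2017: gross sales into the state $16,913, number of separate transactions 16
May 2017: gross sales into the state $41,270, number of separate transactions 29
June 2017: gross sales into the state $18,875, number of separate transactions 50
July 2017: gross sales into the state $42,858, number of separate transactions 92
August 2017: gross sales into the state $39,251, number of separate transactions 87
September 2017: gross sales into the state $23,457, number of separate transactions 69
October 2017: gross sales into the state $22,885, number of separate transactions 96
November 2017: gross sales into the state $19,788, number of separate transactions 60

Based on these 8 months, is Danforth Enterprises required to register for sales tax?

Total gross sales into the state: $16,913 + $41,270 + $18,875 + $42,858 + $39,251 + $23,457 + $22,885 + $19,788 = $225,297 (> $200,000).
Total number of separate transactions: 16 + 29 + 50 + 92 + 87 + 69 + 96 + 60 = 499 (≤ 540).
The test is 'and': the rule requires both, and at least one is not exceeded.

No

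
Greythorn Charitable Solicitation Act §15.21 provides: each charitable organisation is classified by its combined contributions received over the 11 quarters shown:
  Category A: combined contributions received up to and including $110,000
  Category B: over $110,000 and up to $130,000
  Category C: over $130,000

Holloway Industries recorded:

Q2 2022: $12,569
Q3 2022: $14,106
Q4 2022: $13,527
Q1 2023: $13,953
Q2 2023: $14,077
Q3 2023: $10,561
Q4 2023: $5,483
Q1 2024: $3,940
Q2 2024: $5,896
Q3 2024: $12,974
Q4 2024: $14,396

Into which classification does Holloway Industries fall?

Combined contributions received: $12,569 + $14,106 + $13,527 + $13,953 + $14,077 + $10,561 + $5,483 + $3,940 + $5,896 + $12,974 + $14,396 = $121,482.
$110,000 < $121,482 ≤ $130,000, so Category B applies.

Category B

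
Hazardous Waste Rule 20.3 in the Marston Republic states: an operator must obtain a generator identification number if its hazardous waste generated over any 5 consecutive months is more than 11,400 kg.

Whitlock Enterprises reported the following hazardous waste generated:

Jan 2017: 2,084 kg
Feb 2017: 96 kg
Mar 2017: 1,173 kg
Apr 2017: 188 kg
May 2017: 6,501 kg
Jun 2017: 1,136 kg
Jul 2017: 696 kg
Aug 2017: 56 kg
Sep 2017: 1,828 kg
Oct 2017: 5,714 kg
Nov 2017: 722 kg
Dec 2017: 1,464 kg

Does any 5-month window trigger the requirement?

Jan 2017–May 2017: 2,084 kg + 96 kg + 1,173 kg + 188 kg + 6,501 kg = 10,042 kg (under)
Feb 2017–Jun 2017: 96 kg + 1,173 kg + 188 kg + 6,501 kg + 1,136 kg = 9,094 kg (under)
Mar 2017–Jul 2017: 1,173 kg + 188 kg + 6,501 kg + 1,136 kg + 696 kg = 9,694 kg (under)
Apr 2017–Aug 2017: 188 kg + 6,501 kg + 1,136 kg + 696 kg + 56 kg = 8,577 kg (under)
May 2017–Sep 2017: 6,501 kg + 1,136 kg + 696 kg + 56 kg + 1,828 kg = 10,217 kg (under)
Jun 2017–Oct 2017: 1,136 kg + 696 kg + 56 kg + 1,828 kg + 5,714 kg = 9,430 kg (under)
Jul 2017–Nov 2017: 696 kg + 56 kg + 1,828 kg + 5,714 kg + 722 kg = 9,016 kg (under)
Aug 2017–Dec 2017: 56 kg + 1,828 kg + 5,714 kg + 722 kg + 1,464 kg = 9,784 kg (under)
No window exceeds 11,400 kg.

No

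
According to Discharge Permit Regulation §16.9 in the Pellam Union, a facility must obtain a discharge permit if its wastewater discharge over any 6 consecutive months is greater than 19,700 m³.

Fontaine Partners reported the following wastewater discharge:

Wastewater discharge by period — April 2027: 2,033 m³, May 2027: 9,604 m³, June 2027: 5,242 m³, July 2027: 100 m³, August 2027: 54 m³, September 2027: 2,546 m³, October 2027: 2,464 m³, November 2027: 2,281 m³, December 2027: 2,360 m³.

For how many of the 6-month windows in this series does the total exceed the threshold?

April 2027–September 2027: 2,033 m³ + 9,604 m³ + 5,242 m³ + 100 m³ + 54 m³ + 2,546 m³ = 19,579 m³ (under)
May 2027–October 2027: 9,604 m³ + 5,242 m³ + 100 m³ + 54 m³ + 2,546 m³ + 2,464 m³ = 20,010 m³ (over)
June 2027–November 2027: 5,242 m³ + 100 m³ + 54 m³ + 2,546 m³ + 2,464 m³ + 2,281 m³ = 12,687 m³ (under)
July 2027–December 2027: 100 m³ + 54 m³ + 2,546 m³ + 2,464 m³ + 2,281 m³ + 2,360 m³ = 9,805 m³ (under)
1 window exceeds the threshold.

1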